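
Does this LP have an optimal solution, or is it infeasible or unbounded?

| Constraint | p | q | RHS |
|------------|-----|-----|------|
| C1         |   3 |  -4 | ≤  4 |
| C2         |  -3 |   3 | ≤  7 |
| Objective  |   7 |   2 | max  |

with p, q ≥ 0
Feasible point: (0, 0) satisfies every constraint, so the LP is feasible.
Direction d = (1, 1): for each constraint row a, a·d ≤ 0 —
  (3)(1) + (-4)(1) = -1 ≤ 0
  (-3)(1) + (3)(1) = 0 ≤ 0
and d ≥ 0, so (0, 0) + t·d stays feasible for every t ≥ 0. Along this ray z = 7p + 2q changes by 9 per unit t, so z → +∞.

Unbounded: there is a feasible ray along which z → +∞.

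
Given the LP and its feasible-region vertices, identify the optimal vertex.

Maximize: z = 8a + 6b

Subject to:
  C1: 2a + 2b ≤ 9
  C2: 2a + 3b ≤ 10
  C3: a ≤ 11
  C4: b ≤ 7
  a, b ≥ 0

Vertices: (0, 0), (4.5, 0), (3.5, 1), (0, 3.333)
Evaluating z = 8a + 6b at each vertex:
  (0, 0): z = 0
  (4.5, 0): z = 36
  (3.5, 1): z = 34
  (0, 3.333): z = 20

The largest value is z = 36, attained at (4.5, 0).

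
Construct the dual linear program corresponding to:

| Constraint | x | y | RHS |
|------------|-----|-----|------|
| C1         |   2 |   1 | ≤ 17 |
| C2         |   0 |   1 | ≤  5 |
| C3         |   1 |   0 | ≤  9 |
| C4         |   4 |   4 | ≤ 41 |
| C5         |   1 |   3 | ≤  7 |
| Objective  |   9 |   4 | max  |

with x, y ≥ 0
Minimize: z = 17y1 + 5y2 + 9y3 + 41y4 + 7y5

Subject to:
  C1: -2y1 - y3 - 4y4 - y5 ≤ -9
  C2: -y1 - y2 - 4y4 - 3y5 ≤ -4
  y1, y2, y3, y4, y5 ≥ 0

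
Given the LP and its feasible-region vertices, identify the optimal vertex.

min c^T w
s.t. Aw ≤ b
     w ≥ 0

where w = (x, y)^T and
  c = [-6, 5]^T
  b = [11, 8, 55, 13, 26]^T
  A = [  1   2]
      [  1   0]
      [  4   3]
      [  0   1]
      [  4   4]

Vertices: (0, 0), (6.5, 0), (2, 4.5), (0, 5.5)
(6.5, 0) with z = -39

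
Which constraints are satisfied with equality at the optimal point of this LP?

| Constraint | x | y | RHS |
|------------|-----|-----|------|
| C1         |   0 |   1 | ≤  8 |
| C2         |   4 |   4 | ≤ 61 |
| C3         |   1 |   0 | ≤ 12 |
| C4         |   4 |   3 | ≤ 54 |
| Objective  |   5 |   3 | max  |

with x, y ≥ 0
Optimal: x = 12, y = 2
Slack at optimum:
  C1: slack = 6
  C2: slack = 5
  C3: slack = 0 (binding)
  C4: slack = 0 (binding)
  x ≥ 0: x = 12
  y ≥ 0: y = 2
Binding constraints: C3, C4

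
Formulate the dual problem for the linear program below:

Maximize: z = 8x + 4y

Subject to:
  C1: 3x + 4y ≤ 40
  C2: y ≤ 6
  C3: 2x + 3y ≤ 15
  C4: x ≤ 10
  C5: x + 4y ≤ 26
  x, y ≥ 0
Minimize: z = 40y1 + 6y2 + 15y3 + 10y4 + 26y5

Subject to:
  C1: -3y1 - 2y3 - y4 - y5 ≤ -8
  C2: -4y1 - y2 - 3y3 - 4y5 ≤ -4
  y1, y2, y3, y4, y5 ≥ 0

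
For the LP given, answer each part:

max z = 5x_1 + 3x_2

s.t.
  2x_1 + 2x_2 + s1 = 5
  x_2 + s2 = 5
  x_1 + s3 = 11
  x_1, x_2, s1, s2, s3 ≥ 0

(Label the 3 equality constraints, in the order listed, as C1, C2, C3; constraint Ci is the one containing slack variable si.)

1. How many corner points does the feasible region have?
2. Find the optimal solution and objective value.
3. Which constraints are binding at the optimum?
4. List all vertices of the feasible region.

1. 3
2. x_1 = 2.5, x_2 = 0, z = 12.5
3. C1, x_2 ≥ 0
4. (0, 0), (2.5, 0), (0, 2.5)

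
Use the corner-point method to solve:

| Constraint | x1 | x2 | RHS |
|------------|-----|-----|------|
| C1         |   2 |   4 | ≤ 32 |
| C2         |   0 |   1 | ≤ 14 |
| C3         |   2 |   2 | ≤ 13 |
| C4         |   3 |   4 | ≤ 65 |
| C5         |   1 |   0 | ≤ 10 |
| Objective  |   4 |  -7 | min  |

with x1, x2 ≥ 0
Each vertex is the intersection of two constraint boundaries that also satisfies all remaining constraints:
  x1 = 0 and x2 = 0 → (0, 0)
  2x1 + 2x2 = 13 and x2 = 0 → (6.5, 0)
  2x1 + 2x2 = 13 and x1 = 0 → (0, 6.5)

Evaluating z = 4x1 - 7x2 at each vertex:
  (0, 0): z = 0
  (6.5, 0): z = 26
  (0, 6.5): z = -45.5

The minimum is at (0, 6.5) with z = -45.5.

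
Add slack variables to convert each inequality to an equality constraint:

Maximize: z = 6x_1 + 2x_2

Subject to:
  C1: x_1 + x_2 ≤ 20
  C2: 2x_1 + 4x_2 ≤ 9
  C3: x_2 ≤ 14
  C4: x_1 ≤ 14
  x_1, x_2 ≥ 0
max z = 6x_1 + 2x_2

s.t.
  x_1 + x_2 + s1 = 20
  2x_1 + 4x_2 + s2 = 9
  x_2 + s3 = 14
  x_1 + s4 = 14
  x_1, x_2, s1, s2, s3, s4 ≥ 0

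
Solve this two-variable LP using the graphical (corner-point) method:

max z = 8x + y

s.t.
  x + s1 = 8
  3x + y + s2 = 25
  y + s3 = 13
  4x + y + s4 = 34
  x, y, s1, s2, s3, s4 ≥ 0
Each vertex is the intersection of two constraint boundaries that also satisfies all remaining constraints:
  x = 0 and y = 0 → (0, 0)
  x = 8 and y = 0 → (8, 0)
  x = 8 and 3x + y = 25 → (8, 1)
  3x + y = 25 and y = 13 → (4, 13)
  y = 13 and x = 0 → (0, 13)

Evaluating z = 8x + y at each vertex:
  (0, 0): z = 0
  (8, 0): z = 64
  (8, 1): z = 65
  (4, 13): z = 45
  (0, 13): z = 13

The maximum is at (8, 1) with z = 65.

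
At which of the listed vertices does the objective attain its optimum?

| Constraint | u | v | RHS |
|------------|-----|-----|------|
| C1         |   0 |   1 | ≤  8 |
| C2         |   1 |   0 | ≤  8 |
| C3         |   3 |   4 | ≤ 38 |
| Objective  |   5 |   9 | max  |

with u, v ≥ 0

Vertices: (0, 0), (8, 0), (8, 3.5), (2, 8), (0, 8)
Evaluating z = 5u + 9v at each vertex:
  (0, 0): z = 0
  (8, 0): z = 40
  (8, 3.5): z = 71.5
  (2, 8): z = 82
  (0, 8): z = 72

The largest value is z = 82, attained at (2, 8).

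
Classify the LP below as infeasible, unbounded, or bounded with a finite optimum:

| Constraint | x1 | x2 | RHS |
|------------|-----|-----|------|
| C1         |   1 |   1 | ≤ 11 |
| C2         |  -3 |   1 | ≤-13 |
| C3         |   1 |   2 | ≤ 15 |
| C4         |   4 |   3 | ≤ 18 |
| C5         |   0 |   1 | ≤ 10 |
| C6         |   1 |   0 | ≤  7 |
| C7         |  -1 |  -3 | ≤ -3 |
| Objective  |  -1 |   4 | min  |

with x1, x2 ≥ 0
The point (4.5, 0) satisfies every constraint, so the LP is feasible; the constraints give x1 ≤ 7 and x2 ≤ 10, which with x1, x2 ≥ 0 keep the feasible region inside a bounded box. A feasible, bounded LP attains a finite optimum at a vertex.

Evaluating z = -x1 + 4x2 at each vertex:
  (4.333, 0): z = -4.333
  (4.5, 0): z = -4.5
  (4.385, 0.1538): z = -3.769

The LP has an optimal solution: (4.5, 0) with z = -4.5.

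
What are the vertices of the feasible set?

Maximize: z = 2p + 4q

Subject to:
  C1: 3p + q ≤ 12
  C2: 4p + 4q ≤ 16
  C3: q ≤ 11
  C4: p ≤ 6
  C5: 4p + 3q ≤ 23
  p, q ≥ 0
Each vertex is the intersection of two constraint boundaries that also satisfies all remaining constraints:
  p = 0 and q = 0 → (0, 0)
  3p + q = 12 and 4p + 4q = 16 → (4, 0)
  4p + 4q = 16 and p = 0 → (0, 4)

Vertices: (0, 0), (4, 0), (0, 4)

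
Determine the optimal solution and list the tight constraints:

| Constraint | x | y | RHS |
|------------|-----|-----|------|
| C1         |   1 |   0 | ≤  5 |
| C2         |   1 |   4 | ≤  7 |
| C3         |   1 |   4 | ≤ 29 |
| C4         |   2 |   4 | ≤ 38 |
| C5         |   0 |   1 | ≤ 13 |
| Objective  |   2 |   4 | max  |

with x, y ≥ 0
Optimal: x = 5, y = 0.5
Slack at optimum:
  C1: slack = 0 (binding)
  C2: slack = 0 (binding)
  C3: slack = 22
  C4: slack = 26
  C5: slack = 12.5
  x ≥ 0: x = 5
  y ≥ 0: y = 0.5
Binding constraints: C1, C2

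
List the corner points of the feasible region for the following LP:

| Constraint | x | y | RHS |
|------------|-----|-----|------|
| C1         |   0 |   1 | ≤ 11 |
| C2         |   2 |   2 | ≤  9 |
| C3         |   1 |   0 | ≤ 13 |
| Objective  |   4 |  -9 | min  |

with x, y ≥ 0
Each vertex is the intersection of two constraint boundaries that also satisfies all remaining constraints:
  x = 0 and y = 0 → (0, 0)
  2x + 2y = 9 and y = 0 → (4.5, 0)
  2x + 2y = 9 and x = 0 → (0, 4.5)

Vertices: (0, 0), (4.5, 0), (0, 4.5)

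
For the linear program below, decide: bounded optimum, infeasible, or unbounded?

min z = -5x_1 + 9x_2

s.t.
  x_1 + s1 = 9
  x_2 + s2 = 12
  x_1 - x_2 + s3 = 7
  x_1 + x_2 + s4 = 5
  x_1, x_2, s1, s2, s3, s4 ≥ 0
The point (5, 0) satisfies every constraint, so the LP is feasible; the constraints give x_1 ≤ 9 and x_2 ≤ 12, which with x_1, x_2 ≥ 0 keep the feasible region inside a bounded box. A feasible, bounded LP attains a finite optimum at a vertex.

Evaluating z = -5x_1 + 9x_2 at each vertex:
  (0, 0): z = 0
  (5, 0): z = -25
  (0, 5): z = 45

The LP has an optimal solution: (5, 0) with z = -25.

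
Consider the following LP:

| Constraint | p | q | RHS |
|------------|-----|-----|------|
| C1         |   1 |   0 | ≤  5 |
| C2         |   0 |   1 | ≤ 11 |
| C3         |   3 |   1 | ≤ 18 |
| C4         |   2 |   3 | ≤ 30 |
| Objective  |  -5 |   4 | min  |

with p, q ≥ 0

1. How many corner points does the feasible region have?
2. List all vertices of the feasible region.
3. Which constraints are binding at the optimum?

1. 5
2. (0, 0), (5, 0), (5, 3), (3.429, 7.714), (0, 10)
3. C1, q ≥ 0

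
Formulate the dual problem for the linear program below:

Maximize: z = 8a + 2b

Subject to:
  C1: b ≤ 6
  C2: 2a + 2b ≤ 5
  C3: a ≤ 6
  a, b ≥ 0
Minimize: z = 6y1 + 5y2 + 6y3

Subject to:
  C1: -2y2 - y3 ≤ -8
  C2: -y1 - 2y2 ≤ -2
  y1, y2, y3 ≥ 0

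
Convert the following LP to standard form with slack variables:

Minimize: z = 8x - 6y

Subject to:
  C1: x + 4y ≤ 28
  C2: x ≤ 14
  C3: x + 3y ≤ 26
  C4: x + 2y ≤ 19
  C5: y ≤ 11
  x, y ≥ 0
min z = 8x - 6y

s.t.
  x + 4y + s1 = 28
  x + s2 = 14
  x + 3y + s3 = 26
  x + 2y + s4 = 19
  y + s5 = 11
  x, y, s1, s2, s3, s4, s5 ≥ 0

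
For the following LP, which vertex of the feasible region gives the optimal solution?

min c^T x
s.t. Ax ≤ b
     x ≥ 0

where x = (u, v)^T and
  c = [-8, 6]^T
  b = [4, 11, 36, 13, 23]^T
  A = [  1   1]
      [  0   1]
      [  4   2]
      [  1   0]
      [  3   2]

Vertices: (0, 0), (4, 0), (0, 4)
Evaluating z = -8u + 6v at each vertex:
  (0, 0): z = 0
  (4, 0): z = -32
  (0, 4): z = 24

The smallest value is z = -32, attained at (4, 0).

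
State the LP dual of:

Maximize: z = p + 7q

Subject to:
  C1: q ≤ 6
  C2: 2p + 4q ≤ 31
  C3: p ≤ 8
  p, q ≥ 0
Minimize: z = 6y1 + 31y2 + 8y3

Subject to:
  C1: -2y2 - y3 ≤ -1
  C2: -y1 - 4y2 ≤ -7
  y1, y2, y3 ≥ 0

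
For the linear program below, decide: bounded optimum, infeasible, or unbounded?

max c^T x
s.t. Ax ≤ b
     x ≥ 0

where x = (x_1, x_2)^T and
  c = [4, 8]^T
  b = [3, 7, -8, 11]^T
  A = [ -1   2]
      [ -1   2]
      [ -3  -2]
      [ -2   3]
Feasible point: (2, 1) satisfies every constraint, so the LP is feasible.
Direction d = (1, 0): for each constraint row a, a·d ≤ 0 —
  (-1)(1) + (2)(0) = -1 ≤ 0
  (-1)(1) + (2)(0) = -1 ≤ 0
  (-3)(1) + (-2)(0) = -3 ≤ 0
  (-2)(1) + (3)(0) = -2 ≤ 0
and d ≥ 0, so (2, 1) + t·d stays feasible for every t ≥ 0. Along this ray z = 4x_1 + 8x_2 changes by 4 per unit t, so z → +∞.

Unbounded — the objective can increase without bound over the feasible region.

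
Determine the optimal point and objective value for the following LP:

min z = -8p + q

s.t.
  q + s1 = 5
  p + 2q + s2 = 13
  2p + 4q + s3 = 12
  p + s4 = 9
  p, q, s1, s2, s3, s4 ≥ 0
p = 6, q = 0, z = -48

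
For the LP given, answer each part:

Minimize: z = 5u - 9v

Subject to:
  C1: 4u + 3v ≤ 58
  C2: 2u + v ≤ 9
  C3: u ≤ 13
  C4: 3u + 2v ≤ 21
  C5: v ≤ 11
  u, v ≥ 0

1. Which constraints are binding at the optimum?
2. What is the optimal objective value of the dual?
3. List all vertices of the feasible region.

1. C2, u ≥ 0
2. -81 (by strong duality, equal to the primal optimum)
3. (0, 0), (4.5, 0), (0, 9)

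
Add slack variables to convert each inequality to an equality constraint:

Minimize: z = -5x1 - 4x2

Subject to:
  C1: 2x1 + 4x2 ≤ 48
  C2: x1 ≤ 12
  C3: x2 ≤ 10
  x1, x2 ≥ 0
min z = -5x1 - 4x2

s.t.
  2x1 + 4x2 + s1 = 48
  x1 + s2 = 12
  x2 + s3 = 10
  x1, x2, s1, s2, s3 ≥ 0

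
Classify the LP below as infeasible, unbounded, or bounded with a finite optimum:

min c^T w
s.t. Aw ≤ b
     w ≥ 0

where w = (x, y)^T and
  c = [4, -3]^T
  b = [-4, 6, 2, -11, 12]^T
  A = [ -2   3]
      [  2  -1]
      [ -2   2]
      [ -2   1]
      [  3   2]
One constraint requires 2x - y ≤ 6, while the constraint -2x + y ≤ -11 is equivalent to 2x - y ≥ 11. Together they would need 11 ≤ 2x - y ≤ 6, which is impossible since 11 > 6. No point satisfies all constraints.

Infeasible — the constraint set is empty.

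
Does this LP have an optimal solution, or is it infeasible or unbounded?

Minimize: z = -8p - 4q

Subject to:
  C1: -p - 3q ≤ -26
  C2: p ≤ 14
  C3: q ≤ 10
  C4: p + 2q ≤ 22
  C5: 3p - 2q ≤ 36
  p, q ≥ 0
The point (14, 4) satisfies every constraint, so the LP is feasible; the constraints give p ≤ 14 and q ≤ 10, which with p, q ≥ 0 keep the feasible region inside a bounded box. A feasible, bounded LP attains a finite optimum at a vertex.

Evaluating z = -8p - 4q at each vertex:
  (14, 4): z = -128
  (2, 10): z = -56
  (0, 10): z = -40
  (0, 8.667): z = -34.67

The LP has an optimal solution: (14, 4) with z = -128.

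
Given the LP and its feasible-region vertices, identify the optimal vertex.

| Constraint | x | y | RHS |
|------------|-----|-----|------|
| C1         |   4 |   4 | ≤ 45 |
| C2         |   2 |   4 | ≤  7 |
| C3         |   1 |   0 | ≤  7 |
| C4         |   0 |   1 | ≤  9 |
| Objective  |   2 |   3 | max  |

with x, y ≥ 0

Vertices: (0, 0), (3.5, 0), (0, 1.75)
(3.5, 0) with z = 7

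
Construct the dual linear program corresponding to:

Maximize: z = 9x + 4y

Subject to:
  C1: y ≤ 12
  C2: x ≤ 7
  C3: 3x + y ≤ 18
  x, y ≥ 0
Minimize: z = 12y1 + 7y2 + 18y3

Subject to:
  C1: -y2 - 3y3 ≤ -9
  C2: -y1 - y3 ≤ -4
  y1, y2, y3 ≥ 0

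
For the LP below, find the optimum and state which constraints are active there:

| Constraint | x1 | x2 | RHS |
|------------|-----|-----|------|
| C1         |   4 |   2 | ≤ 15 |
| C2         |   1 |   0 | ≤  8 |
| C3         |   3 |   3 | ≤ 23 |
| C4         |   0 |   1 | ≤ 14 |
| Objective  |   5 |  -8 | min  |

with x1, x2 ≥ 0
Optimal: x1 = 0, x2 = 7.5
Binding: C1, x1 ≥ 0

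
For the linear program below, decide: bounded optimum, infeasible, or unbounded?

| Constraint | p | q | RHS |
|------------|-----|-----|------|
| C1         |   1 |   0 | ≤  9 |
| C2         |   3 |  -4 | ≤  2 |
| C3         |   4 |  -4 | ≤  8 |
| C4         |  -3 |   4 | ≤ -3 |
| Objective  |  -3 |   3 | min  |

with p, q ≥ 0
C2 requires 3p - 4q ≤ 2, while C4 (-3p + 4q ≤ -3) is equivalent to 3p - 4q ≥ 3. Together they would need 3 ≤ 3p - 4q ≤ 2, which is impossible since 3 > 2. No point satisfies all constraints.

The feasible region is empty; the LP is infeasible.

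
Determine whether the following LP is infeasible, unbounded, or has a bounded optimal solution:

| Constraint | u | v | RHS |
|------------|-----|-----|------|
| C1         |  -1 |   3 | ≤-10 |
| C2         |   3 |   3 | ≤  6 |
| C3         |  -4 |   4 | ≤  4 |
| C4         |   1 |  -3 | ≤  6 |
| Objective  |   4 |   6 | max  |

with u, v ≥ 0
C4 requires u - 3v ≤ 6, while C1 (-u + 3v ≤ -10) is equivalent to u - 3v ≥ 10. Together they would need 10 ≤ u - 3v ≤ 6, which is impossible since 10 > 6. No point satisfies all constraints.

Infeasible: no point satisfies all constraints simultaneously.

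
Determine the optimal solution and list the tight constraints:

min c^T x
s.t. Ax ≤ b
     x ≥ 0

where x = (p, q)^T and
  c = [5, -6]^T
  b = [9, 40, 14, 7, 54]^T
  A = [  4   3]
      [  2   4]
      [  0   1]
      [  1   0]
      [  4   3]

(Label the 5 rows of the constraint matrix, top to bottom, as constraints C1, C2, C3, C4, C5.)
Optimal: p = 0, q = 3
Binding: C1, p ≥ 0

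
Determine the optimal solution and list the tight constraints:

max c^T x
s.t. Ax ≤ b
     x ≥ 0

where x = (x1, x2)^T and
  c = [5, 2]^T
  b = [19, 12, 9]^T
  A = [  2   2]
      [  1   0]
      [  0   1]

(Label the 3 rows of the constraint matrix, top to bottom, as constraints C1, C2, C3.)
Optimal: x1 = 9.5, x2 = 0
Binding: C1, x2 ≥ 0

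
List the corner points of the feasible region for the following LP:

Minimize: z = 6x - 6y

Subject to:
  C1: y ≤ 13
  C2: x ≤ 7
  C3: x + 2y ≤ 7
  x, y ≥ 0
Each vertex is the intersection of two constraint boundaries that also satisfies all remaining constraints:
  x = 0 and y = 0 → (0, 0)
  x = 7 and x + 2y = 7 → (7, 0)
  x + 2y = 7 and x = 0 → (0, 3.5)

Vertices: (0, 0), (7, 0), (0, 3.5)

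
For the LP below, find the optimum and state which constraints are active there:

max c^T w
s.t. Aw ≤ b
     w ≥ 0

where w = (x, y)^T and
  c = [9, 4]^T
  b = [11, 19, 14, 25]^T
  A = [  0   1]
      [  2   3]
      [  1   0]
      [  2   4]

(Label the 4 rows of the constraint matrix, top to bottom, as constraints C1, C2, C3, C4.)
Optimal: x = 9.5, y = 0
Slack at optimum:
  C1: slack = 11
  C2: slack = 0 (binding)
  C3: slack = 4.5
  C4: slack = 6
  x ≥ 0: x = 9.5
  y ≥ 0: y = 0 (binding)
Binding constraints: C2, y ≥ 0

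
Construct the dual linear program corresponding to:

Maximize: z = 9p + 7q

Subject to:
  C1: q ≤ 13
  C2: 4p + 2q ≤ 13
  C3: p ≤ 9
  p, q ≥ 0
Minimize: z = 13y1 + 13y2 + 9y3

Subject to:
  C1: -4y2 - y3 ≤ -9
  C2: -y1 - 2y2 ≤ -7
  y1, y2, y3 ≥ 0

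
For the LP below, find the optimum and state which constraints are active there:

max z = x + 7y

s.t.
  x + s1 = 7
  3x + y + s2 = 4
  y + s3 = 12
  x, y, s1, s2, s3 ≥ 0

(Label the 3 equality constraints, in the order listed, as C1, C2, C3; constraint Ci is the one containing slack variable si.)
Optimal: x = 0, y = 4
Binding: C2, x ≥ 0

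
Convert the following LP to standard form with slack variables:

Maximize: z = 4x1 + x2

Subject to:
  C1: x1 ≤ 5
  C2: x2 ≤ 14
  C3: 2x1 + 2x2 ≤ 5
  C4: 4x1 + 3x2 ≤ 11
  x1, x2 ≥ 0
max z = 4x1 + x2

s.t.
  x1 + s1 = 5
  x2 + s2 = 14
  2x1 + 2x2 + s3 = 5
  4x1 + 3x2 + s4 = 11
  x1, x2, s1, s2, s3, s4 ≥ 0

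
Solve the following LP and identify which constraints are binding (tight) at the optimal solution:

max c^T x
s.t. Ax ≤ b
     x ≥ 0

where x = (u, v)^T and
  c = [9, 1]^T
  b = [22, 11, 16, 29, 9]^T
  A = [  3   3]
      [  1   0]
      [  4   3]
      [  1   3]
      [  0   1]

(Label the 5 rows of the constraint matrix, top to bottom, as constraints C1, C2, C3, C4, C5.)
Optimal: u = 4, v = 0
Slack at optimum:
  C1: slack = 10
  C2: slack = 7
  C3: slack = 0 (binding)
  C4: slack = 25
  C5: slack = 9
  u ≥ 0: u = 4
  v ≥ 0: v = 0 (binding)
Binding constraints: C3, v ≥ 0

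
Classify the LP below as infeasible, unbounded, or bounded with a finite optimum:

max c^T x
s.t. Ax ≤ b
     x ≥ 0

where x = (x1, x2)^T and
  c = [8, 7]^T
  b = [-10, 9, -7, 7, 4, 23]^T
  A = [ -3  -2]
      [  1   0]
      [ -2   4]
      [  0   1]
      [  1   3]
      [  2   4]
The point (4, 0) satisfies every constraint, so the LP is feasible; the constraints give x1 ≤ 9 and x2 ≤ 7, which with x1, x2 ≥ 0 keep the feasible region inside a bounded box. A feasible, bounded LP attains a finite optimum at a vertex.

Evaluating z = 8x1 + 7x2 at each vertex:
  (3.5, 0): z = 28
  (4, 0): z = 32
  (3.7, 0.1): z = 30.3

Bounded optimum: z* = 32 at (4, 0).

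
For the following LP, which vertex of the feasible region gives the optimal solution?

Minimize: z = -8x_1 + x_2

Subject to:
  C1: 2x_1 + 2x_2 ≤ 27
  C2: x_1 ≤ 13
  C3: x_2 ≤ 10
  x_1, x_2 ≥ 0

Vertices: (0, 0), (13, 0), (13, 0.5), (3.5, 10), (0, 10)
Evaluating z = -8x_1 + x_2 at each vertex:
  (0, 0): z = 0
  (13, 0): z = -104
  (13, 0.5): z = -103.5
  (3.5, 10): z = -18
  (0, 10): z = 10

The smallest value is z = -104, attained at (13, 0).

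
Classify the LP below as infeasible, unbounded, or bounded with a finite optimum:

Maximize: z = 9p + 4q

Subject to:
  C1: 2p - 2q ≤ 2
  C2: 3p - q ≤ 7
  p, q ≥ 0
Feasible point: (0, 0) satisfies every constraint, so the LP is feasible.
Direction d = (0, 1): for each constraint row a, a·d ≤ 0 —
  (2)(0) + (-2)(1) = -2 ≤ 0
  (3)(0) + (-1)(1) = -1 ≤ 0
and d ≥ 0, so (0, 0) + t·d stays feasible for every t ≥ 0. Along this ray z = 9p + 4q changes by 4 per unit t, so z → +∞.

Unbounded: there is a feasible ray along which z → +∞.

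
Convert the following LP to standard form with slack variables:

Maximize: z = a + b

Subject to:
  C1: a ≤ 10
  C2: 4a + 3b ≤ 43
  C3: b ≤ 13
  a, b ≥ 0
max z = a + b

s.t.
  a + s1 = 10
  4a + 3b + s2 = 43
  b + s3 = 13
  a, b, s1, s2, s3 ≥ 0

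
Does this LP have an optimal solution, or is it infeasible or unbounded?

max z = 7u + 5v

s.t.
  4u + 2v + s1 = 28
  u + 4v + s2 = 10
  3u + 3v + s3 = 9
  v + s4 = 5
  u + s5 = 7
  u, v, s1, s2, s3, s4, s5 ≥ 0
The point (3, 0) satisfies every constraint, so the LP is feasible; the constraints give u ≤ 7 and v ≤ 5, which with u, v ≥ 0 keep the feasible region inside a bounded box. A feasible, bounded LP attains a finite optimum at a vertex.

Bounded optimum: z* = 21 at (3, 0).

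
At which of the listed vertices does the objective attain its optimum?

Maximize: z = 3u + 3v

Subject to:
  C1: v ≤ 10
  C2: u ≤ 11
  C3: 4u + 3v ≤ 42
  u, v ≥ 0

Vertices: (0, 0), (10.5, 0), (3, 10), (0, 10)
(3, 10) with z = 39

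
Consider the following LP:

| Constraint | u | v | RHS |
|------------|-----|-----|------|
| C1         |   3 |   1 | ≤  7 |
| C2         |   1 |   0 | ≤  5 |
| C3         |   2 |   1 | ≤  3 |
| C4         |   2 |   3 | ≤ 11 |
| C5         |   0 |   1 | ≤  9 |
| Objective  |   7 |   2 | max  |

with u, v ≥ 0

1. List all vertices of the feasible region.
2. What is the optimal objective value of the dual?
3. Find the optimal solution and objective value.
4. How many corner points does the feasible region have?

1. (0, 0), (1.5, 0), (0, 3)
2. 10.5 (by strong duality, equal to the primal optimum)
3. u = 1.5, v = 0, z = 10.5
4. 3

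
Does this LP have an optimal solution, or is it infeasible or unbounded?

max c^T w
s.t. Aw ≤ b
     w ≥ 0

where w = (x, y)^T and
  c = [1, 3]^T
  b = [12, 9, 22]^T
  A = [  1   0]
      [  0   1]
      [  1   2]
The point (4, 9) satisfies every constraint, so the LP is feasible; the constraints give x ≤ 12 and y ≤ 9, which with x, y ≥ 0 keep the feasible region inside a bounded box. A feasible, bounded LP attains a finite optimum at a vertex.

Bounded optimum: z* = 31 at (4, 9).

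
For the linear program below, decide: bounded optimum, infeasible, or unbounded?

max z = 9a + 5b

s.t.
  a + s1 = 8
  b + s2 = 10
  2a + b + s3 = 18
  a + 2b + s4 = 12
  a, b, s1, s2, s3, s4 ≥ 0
The point (8, 2) satisfies every constraint, so the LP is feasible; the constraints give a ≤ 8 and b ≤ 10, which with a, b ≥ 0 keep the feasible region inside a bounded box. A feasible, bounded LP attains a finite optimum at a vertex.

Evaluating z = 9a + 5b at each vertex:
  (0, 0): z = 0
  (8, 0): z = 72
  (8, 2): z = 82
  (0, 6): z = 30

Bounded optimum: z* = 82 at (8, 2).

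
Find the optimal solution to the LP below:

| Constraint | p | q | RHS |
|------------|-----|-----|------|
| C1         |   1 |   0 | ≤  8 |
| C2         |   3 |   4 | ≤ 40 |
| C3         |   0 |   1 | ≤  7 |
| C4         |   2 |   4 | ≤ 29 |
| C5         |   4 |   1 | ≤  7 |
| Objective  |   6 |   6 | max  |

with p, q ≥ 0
Each vertex is the intersection of two constraint boundaries that also satisfies all remaining constraints:
  p = 0 and q = 0 → (0, 0)
  4p + q = 7 and q = 0 → (1.75, 0)
  q = 7 and 4p + q = 7 → (0, 7)

Evaluating z = 6p + 6q at each vertex:
  (0, 0): z = 0
  (1.75, 0): z = 10.5
  (0, 7): z = 42

The maximum is at (0, 7) with z = 42.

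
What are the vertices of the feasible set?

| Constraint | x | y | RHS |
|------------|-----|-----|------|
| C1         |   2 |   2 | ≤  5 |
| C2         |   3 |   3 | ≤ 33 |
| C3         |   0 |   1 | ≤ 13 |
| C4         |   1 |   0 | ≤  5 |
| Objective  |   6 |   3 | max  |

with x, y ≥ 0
Each vertex is the intersection of two constraint boundaries that also satisfies all remaining constraints:
  x = 0 and y = 0 → (0, 0)
  2x + 2y = 5 and y = 0 → (2.5, 0)
  2x + 2y = 5 and x = 0 → (0, 2.5)

Vertices: (0, 0), (2.5, 0), (0, 2.5)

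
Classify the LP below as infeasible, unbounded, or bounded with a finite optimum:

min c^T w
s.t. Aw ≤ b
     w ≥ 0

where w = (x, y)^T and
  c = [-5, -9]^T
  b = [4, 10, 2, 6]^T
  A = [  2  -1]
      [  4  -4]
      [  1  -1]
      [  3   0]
Feasible point: (0, 0) satisfies every constraint, so the LP is feasible.
Direction d = (0, 1): for each constraint row a, a·d ≤ 0 —
  (2)(0) + (-1)(1) = -1 ≤ 0
  (4)(0) + (-4)(1) = -4 ≤ 0
  (1)(0) + (-1)(1) = -1 ≤ 0
  (3)(0) + (0)(1) = 0 ≤ 0
and d ≥ 0, so (0, 0) + t·d stays feasible for every t ≥ 0. Along this ray z = -5x - 9y changes by -9 per unit t, so z → −∞.

Unbounded: there is a feasible ray along which z → −∞.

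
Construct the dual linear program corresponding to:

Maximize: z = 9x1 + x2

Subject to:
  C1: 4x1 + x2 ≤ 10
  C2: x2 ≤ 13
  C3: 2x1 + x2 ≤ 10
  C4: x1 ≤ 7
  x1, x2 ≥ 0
Minimize: z = 10y1 + 13y2 + 10y3 + 7y4

Subject to:
  C1: -4y1 - 2y3 - y4 ≤ -9
  C2: -y1 - y2 - y3 ≤ -1
  y1, y2, y3, y4 ≥ 0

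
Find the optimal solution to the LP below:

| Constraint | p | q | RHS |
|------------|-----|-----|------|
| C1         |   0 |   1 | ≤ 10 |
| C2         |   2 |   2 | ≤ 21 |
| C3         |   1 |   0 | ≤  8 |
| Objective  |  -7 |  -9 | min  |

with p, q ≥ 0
Each vertex is the intersection of two constraint boundaries that also satisfies all remaining constraints:
  p = 0 and q = 0 → (0, 0)
  p = 8 and q = 0 → (8, 0)
  2p + 2q = 21 and p = 8 → (8, 2.5)
  q = 10 and 2p + 2q = 21 → (0.5, 10)
  q = 10 and p = 0 → (0, 10)

Evaluating z = -7p - 9q at each vertex:
  (0, 0): z = 0
  (8, 0): z = -56
  (8, 2.5): z = -78.5
  (0.5, 10): z = -93.5
  (0, 10): z = -90

The minimum is at (0.5, 10) with z = -93.5.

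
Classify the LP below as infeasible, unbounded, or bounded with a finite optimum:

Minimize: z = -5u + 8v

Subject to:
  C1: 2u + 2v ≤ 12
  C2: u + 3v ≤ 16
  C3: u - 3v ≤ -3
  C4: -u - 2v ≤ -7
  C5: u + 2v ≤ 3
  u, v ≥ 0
C5 requires u + 2v ≤ 3, while C4 (-u - 2v ≤ -7) is equivalent to u + 2v ≥ 7. Together they would need 7 ≤ u + 2v ≤ 3, which is impossible since 7 > 3. No point satisfies all constraints.

Infeasible: no point satisfies all constraints simultaneously.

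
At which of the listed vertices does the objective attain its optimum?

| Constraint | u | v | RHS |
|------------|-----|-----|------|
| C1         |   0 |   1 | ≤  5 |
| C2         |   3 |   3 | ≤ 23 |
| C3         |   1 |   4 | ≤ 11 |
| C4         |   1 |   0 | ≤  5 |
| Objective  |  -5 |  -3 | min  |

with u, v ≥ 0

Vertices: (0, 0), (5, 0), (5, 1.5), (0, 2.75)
Evaluating z = -5u - 3v at each vertex:
  (0, 0): z = 0
  (5, 0): z = -25
  (5, 1.5): z = -29.5
  (0, 2.75): z = -8.25

The smallest value is z = -29.5, attained at (5, 1.5).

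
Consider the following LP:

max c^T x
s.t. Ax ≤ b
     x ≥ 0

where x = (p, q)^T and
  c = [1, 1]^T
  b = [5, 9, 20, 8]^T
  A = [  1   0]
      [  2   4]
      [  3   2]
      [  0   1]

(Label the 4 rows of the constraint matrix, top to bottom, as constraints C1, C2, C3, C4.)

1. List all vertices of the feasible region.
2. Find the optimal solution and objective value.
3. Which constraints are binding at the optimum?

1. (0, 0), (4.5, 0), (0, 2.25)
2. p = 4.5, q = 0, z = 4.5
3. C2, q ≥ 0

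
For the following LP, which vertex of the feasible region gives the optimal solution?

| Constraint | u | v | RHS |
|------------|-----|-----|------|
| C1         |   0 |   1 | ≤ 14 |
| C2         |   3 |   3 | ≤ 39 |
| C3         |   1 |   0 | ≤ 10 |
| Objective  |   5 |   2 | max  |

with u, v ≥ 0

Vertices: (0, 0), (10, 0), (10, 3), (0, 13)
Evaluating z = 5u + 2v at each vertex:
  (0, 0): z = 0
  (10, 0): z = 50
  (10, 3): z = 56
  (0, 13): z = 26

The largest value is z = 56, attained at (10, 3).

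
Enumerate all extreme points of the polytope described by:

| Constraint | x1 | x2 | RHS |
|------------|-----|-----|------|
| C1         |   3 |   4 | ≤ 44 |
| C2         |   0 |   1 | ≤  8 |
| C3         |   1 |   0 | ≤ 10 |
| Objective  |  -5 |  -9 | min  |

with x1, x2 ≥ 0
Each vertex is the intersection of two constraint boundaries that also satisfies all remaining constraints:
  x1 = 0 and x2 = 0 → (0, 0)
  x1 = 10 and x2 = 0 → (10, 0)
  3x1 + 4x2 = 44 and x1 = 10 → (10, 3.5)
  3x1 + 4x2 = 44 and x2 = 8 → (4, 8)
  x2 = 8 and x1 = 0 → (0, 8)

Vertices: (0, 0), (10, 0), (10, 3.5), (4, 8), (0, 8)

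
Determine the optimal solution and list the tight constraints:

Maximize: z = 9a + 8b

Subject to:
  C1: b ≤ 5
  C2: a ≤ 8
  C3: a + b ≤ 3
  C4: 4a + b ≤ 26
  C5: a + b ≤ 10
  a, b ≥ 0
Optimal: a = 3, b = 0
Binding: C3, b ≥ 0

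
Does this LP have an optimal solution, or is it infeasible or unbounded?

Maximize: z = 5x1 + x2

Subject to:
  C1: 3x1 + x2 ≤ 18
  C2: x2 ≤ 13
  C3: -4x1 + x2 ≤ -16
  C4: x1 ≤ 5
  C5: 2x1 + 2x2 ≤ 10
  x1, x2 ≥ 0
The point (5, 0) satisfies every constraint, so the LP is feasible; the constraints give x1 ≤ 5 and x2 ≤ 13, which with x1, x2 ≥ 0 keep the feasible region inside a bounded box. A feasible, bounded LP attains a finite optimum at a vertex.

Evaluating z = 5x1 + x2 at each vertex:
  (4, 0): z = 20
  (5, 0): z = 25
  (4.2, 0.8): z = 21.8

Bounded optimum: z* = 25 at (5, 0).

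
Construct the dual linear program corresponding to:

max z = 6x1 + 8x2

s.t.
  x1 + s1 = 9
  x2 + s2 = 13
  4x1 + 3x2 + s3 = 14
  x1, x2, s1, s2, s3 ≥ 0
Minimize: z = 9y1 + 13y2 + 14y3

Subject to:
  C1: -y1 - 4y3 ≤ -6
  C2: -y2 - 3y3 ≤ -8
  y1, y2, y3 ≥ 0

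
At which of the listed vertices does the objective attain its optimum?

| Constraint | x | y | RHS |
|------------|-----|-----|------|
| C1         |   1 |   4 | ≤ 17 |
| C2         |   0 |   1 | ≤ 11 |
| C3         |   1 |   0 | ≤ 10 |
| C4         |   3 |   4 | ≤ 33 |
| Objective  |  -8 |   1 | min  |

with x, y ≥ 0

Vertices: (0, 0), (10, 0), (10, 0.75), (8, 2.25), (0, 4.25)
(10, 0) with z = -80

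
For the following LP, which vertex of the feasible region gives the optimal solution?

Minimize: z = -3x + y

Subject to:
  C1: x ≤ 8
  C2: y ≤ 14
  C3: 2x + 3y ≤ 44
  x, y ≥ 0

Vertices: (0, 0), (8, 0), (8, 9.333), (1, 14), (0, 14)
(8, 0) with z = -24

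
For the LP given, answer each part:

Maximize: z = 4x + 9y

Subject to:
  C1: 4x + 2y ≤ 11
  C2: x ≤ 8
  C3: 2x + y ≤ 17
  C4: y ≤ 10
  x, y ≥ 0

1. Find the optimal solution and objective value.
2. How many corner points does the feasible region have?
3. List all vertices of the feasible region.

1. x = 0, y = 5.5, z = 49.5
2. 3
3. (0, 0), (2.75, 0), (0, 5.5)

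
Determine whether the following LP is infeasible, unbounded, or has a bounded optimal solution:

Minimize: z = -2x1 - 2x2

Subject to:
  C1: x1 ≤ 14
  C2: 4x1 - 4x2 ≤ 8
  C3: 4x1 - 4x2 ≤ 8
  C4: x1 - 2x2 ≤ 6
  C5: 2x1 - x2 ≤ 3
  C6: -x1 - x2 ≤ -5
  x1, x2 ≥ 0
Feasible point: (0, 5) satisfies every constraint, so the LP is feasible.
Direction d = (0, 1): for each constraint row a, a·d ≤ 0 —
  (1)(0) + (0)(1) = 0 ≤ 0
  (4)(0) + (-4)(1) = -4 ≤ 0
  (4)(0) + (-4)(1) = -4 ≤ 0
  (1)(0) + (-2)(1) = -2 ≤ 0
  (2)(0) + (-1)(1) = -1 ≤ 0
  (-1)(0) + (-1)(1) = -1 ≤ 0
and d ≥ 0, so (0, 5) + t·d stays feasible for every t ≥ 0. Along this ray z = -2x1 - 2x2 changes by -2 per unit t, so z → −∞.

Unbounded: there is a feasible ray along which z → −∞.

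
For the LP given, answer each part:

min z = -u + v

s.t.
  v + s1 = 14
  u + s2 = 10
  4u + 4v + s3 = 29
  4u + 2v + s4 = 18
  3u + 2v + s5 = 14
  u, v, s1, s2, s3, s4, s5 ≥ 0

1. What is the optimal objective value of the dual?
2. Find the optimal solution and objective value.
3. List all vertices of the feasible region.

1. -4.5 (by strong duality, equal to the primal optimum)
2. u = 4.5, v = 0, z = -4.5
3. (0, 0), (4.5, 0), (4, 1), (0, 7)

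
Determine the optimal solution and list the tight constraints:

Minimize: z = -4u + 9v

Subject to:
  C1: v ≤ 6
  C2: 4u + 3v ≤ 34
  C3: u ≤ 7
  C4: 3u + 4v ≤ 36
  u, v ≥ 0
Optimal: u = 7, v = 0
Binding: C3, v ≥ 0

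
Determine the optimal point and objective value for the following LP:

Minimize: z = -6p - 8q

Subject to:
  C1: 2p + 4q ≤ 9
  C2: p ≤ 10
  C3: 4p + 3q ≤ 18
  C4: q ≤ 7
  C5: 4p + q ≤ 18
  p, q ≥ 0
p = 4.5, q = 0, z = -27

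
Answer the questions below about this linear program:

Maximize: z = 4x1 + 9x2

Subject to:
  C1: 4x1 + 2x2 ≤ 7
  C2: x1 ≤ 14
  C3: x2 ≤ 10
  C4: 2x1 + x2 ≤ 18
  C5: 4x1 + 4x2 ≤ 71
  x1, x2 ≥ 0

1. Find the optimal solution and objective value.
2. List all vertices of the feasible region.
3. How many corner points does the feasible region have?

1. x1 = 0, x2 = 3.5, z = 31.5
2. (0, 0), (1.75, 0), (0, 3.5)
3. 3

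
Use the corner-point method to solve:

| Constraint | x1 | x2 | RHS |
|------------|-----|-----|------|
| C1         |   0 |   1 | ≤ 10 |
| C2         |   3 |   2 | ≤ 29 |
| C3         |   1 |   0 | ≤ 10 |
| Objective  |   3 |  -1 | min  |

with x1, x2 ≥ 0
x1 = 0, x2 = 10, z = -10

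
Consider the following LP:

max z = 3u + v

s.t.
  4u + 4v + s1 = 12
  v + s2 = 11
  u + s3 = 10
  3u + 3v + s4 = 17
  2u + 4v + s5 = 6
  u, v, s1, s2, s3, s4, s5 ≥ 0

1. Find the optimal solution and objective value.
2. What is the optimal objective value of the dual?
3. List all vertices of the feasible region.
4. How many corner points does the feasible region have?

1. u = 3, v = 0, z = 9
2. 9 (by strong duality, equal to the primal optimum)
3. (0, 0), (3, 0), (0, 1.5)
4. 3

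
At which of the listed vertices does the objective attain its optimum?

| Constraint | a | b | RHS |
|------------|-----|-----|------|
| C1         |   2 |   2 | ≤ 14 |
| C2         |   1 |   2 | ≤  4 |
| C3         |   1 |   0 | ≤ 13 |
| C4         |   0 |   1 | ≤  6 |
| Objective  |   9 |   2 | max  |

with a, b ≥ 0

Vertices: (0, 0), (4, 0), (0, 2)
Evaluating z = 9a + 2b at each vertex:
  (0, 0): z = 0
  (4, 0): z = 36
  (0, 2): z = 4

The largest value is z = 36, attained at (4, 0).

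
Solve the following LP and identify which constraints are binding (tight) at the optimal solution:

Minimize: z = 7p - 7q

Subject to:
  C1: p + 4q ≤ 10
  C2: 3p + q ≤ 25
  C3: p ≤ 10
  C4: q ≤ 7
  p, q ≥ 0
Optimal: p = 0, q = 2.5
Binding: C1, p ≥ 0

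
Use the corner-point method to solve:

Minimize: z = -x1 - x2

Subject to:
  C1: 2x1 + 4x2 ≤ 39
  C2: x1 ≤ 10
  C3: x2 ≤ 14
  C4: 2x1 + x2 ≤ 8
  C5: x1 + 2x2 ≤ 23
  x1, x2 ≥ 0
x1 = 0, x2 = 8, z = -8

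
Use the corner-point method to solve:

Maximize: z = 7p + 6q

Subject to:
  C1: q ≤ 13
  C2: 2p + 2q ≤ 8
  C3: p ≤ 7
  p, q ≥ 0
p = 4, q = 0, z = 28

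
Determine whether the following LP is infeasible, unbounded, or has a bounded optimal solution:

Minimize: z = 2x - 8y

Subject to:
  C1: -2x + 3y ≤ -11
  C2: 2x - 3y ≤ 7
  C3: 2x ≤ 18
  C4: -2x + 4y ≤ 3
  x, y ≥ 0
C2 requires 2x - 3y ≤ 7, while C1 (-2x + 3y ≤ -11) is equivalent to 2x - 3y ≥ 11. Together they would need 11 ≤ 2x - 3y ≤ 7, which is impossible since 11 > 7. No point satisfies all constraints.

The feasible region is empty; the LP is infeasible.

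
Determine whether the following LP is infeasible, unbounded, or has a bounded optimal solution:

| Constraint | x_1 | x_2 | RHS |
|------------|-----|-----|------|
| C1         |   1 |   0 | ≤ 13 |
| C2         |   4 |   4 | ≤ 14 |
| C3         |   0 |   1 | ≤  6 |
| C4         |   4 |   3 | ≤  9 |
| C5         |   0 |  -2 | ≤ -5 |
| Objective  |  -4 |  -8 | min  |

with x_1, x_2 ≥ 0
The point (0, 3) satisfies every constraint, so the LP is feasible; the constraints give x_1 ≤ 13 and x_2 ≤ 6, which with x_1, x_2 ≥ 0 keep the feasible region inside a bounded box. A feasible, bounded LP attains a finite optimum at a vertex.

Evaluating z = -4x_1 - 8x_2 at each vertex:
  (0, 2.5): z = -20
  (0.375, 2.5): z = -21.5
  (0, 3): z = -24

Feasible with finite optimum z* = -24 at (0, 3).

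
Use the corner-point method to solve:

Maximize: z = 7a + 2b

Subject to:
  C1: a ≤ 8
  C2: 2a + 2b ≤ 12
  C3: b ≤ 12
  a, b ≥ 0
Each vertex is the intersection of two constraint boundaries that also satisfies all remaining constraints:
  a = 0 and b = 0 → (0, 0)
  2a + 2b = 12 and b = 0 → (6, 0)
  2a + 2b = 12 and a = 0 → (0, 6)

Evaluating z = 7a + 2b at each vertex:
  (0, 0): z = 0
  (6, 0): z = 42
  (0, 6): z = 12

The maximum is at (6, 0) with z = 42.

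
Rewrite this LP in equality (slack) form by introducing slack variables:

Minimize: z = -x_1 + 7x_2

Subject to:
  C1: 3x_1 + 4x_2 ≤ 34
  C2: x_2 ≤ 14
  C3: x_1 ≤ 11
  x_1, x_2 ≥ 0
min z = -x_1 + 7x_2

s.t.
  3x_1 + 4x_2 + s1 = 34
  x_2 + s2 = 14
  x_1 + s3 = 11
  x_1, x_2, s1, s2, s3 ≥ 0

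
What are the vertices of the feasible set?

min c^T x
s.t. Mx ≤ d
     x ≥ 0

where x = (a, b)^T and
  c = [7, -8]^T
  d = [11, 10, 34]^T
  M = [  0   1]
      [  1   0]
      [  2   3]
Each vertex is the intersection of two constraint boundaries that also satisfies all remaining constraints:
  a = 0 and b = 0 → (0, 0)
  a = 10 and b = 0 → (10, 0)
  a = 10 and 2a + 3b = 34 → (10, 4.667)
  b = 11 and 2a + 3b = 34 → (0.5, 11)
  b = 11 and a = 0 → (0, 11)

Vertices: (0, 0), (10, 0), (10, 4.667), (0.5, 11), (0, 11)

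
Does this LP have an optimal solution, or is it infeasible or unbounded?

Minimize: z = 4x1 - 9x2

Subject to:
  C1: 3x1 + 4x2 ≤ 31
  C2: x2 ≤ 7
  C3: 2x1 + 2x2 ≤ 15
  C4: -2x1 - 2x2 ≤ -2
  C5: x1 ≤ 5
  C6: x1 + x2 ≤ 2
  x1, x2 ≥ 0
The point (0, 2) satisfies every constraint, so the LP is feasible; the constraints give x1 ≤ 5 and x2 ≤ 7, which with x1, x2 ≥ 0 keep the feasible region inside a bounded box. A feasible, bounded LP attains a finite optimum at a vertex.

Evaluating z = 4x1 - 9x2 at each vertex:
  (1, 0): z = 4
  (2, 0): z = 8
  (0, 2): z = -18
  (0, 1): z = -9

Feasible with finite optimum z* = -18 at (0, 2).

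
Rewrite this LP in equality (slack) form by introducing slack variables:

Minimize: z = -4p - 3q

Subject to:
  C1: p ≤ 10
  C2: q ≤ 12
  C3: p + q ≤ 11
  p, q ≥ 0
min z = -4p - 3q

s.t.
  p + s1 = 10
  q + s2 = 12
  p + q + s3 = 11
  p, q, s1, s2, s3 ≥ 0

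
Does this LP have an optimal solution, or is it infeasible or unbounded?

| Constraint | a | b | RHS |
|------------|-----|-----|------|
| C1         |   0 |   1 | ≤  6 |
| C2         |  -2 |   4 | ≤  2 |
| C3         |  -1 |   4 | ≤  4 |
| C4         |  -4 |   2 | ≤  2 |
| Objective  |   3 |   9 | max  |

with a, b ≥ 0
Feasible point: (0, 0) satisfies every constraint, so the LP is feasible.
Direction d = (1, 0): for each constraint row a, a·d ≤ 0 —
  (0)(1) + (1)(0) = 0 ≤ 0
  (-2)(1) + (4)(0) = -2 ≤ 0
  (-1)(1) + (4)(0) = -1 ≤ 0
  (-4)(1) + (2)(0) = -4 ≤ 0
and d ≥ 0, so (0, 0) + t·d stays feasible for every t ≥ 0. Along this ray z = 3a + 9b changes by 3 per unit t, so z → +∞.

The LP is unbounded; z can be made arbitrarily large.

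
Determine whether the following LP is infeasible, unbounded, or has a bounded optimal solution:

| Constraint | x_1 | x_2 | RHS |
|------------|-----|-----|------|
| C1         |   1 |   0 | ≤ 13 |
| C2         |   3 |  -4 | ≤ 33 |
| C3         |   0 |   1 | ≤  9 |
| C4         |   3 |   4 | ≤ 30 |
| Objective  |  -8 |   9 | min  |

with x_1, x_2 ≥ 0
The point (10, 0) satisfies every constraint, so the LP is feasible; the constraints give x_1 ≤ 13 and x_2 ≤ 9, which with x_1, x_2 ≥ 0 keep the feasible region inside a bounded box. A feasible, bounded LP attains a finite optimum at a vertex.

Evaluating z = -8x_1 + 9x_2 at each vertex:
  (0, 0): z = 0
  (10, 0): z = -80
  (0, 7.5): z = 67.5

Feasible with finite optimum z* = -80 at (10, 0).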